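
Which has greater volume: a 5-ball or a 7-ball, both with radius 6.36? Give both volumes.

V_5(6.36) ≈ 54775.2. V_7(6.36) ≈ 1.98875e+06. The 7-ball is larger.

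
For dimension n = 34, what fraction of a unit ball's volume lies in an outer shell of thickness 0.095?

1 - (1-0.095)^34 ≈ 0.966422 ≈ 96.64%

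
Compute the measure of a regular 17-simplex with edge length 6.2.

V_17 = √(18) · 6.2^17 / (17! · 2^(17/2)) ≈ 0.000973804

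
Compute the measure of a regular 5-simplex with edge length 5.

V_5 = √(6) · 5^5 / (5! · 2^(5/2)) ≈ 11.2764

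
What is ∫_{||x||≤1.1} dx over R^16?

Volume = π^{16/2}·(1.1)^16/Γ(9) ≈ 1.08134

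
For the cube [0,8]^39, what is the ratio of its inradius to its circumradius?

r_in / r_out = (8/2) / (8√39/2) = 1/√39 ≈ 0.160128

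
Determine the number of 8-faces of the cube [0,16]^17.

An n-cube has C(n,k)·2^(n-k) k-faces. Here C(17,8)·2^9 = 24310·512 = 12446720.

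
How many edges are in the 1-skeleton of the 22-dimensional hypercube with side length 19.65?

Number of 1-faces = C(22,1)·2^(22-1) = 22·2097152 = 46137344.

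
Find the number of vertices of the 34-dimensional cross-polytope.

Number of vertices = 2n = 68.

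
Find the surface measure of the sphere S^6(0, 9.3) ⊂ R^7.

|∂B_7(9.3)| ≈ 2.13981e+07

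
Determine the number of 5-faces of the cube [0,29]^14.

Choose 5 of 14 axes to span the face (C(14,5) = 2002 ways), then fix each of the remaining 9 coordinates at one of its two extreme values (2^9 = 512 ways): 2002·512 = 1025024.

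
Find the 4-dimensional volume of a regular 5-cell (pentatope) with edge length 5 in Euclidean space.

V_4 = √(5) · 5^4 / (4! · 2^(4/2)) ≈ 14.5577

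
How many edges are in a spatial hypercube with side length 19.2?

f_1(3-cube) = (3 choose 1) · 2^2 = 12.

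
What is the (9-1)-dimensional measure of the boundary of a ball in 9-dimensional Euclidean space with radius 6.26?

The surface area of an n-ball is 2π^(n/2) r^(n-1) / Γ(n/2). For n=9, r=6.26: 7.00092e+07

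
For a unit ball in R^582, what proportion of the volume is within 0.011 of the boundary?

1 - (1-0.011)^582 ≈ 0.9984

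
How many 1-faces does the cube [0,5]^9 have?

Number of 1-faces = C(9,1)·2^(9-1) = 9·256 = 2304.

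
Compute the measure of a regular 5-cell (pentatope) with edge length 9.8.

Volume = 9.8^4 · √(5/2^4) / 4! ≈ 214.841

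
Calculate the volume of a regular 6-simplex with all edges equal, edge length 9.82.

V_6 = √(7) · 9.82^6 / (6! · 2^(6/2)) ≈ 411.903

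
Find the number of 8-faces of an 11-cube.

An n-cube has C(n,k)·2^(n-k) k-faces. Here C(11,8)·2^3 = 165·8 = 1320.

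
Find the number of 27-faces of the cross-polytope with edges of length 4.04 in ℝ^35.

Each 27-face is the convex hull of 28 vertices, one chosen as ±e_i from each of 28 distinct axes: 2^28·C(35,28) = 1805099592581120.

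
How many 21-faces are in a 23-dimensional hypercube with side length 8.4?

f_21(23-cube) = (23 choose 21) · 2^2 = 1012.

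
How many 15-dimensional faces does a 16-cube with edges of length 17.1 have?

An n-cube has C(n,k)·2^(n-k) k-faces. Here C(16,15)·2^1 = 16·2 = 32.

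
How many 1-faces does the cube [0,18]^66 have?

The 66-cube has n·2^(n-1) = 66·2^65 = 66·36893488147419103232 = 2434970217729660813312 edges.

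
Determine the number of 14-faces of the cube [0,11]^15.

Number of 14-faces = C(15,14) · 2^(15-14) = 15 · 2 = 30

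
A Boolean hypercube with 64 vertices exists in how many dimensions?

Since 2^n = 64, we have n = 6.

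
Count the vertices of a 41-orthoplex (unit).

Number of vertices = 2n = 82.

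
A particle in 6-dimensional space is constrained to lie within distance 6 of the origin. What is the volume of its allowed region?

V = 7776·π^3 ≈ 241105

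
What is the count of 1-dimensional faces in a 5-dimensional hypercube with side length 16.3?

Choose 1 of 5 axes to span the face (C(5,1) = 5 ways), then fix each of the remaining 4 coordinates at one of its two extreme values (2^4 = 16 ways): 5·16 = 80.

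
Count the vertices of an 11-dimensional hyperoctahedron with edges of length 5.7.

Number of vertices = 2n = 22.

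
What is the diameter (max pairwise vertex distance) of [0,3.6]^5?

Diagonal = √5 · 3.6 ≈ 8.04984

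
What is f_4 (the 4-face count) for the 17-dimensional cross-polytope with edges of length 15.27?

An n-cross-polytope has 2^(k+1)·C(n,k+1) k-faces. Here 2^5·C(17,5) = 32·6188 = 198016.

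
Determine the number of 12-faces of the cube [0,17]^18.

Number of 12-faces = C(18,12) · 2^(18-12) = 18564 · 64 = 1188096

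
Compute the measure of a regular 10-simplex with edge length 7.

Volume = 7^10 · √(11/2^10) / 10! ≈ 8.06796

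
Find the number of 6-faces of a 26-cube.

f_6(26-cube) = (26 choose 6) · 2^20 = 241413652480.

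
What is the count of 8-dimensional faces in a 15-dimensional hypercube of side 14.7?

Choose 8 of 15 axes to span the face (C(15,8) = 6435 ways), then fix each of the remaining 7 coordinates at one of its two extreme values (2^7 = 128 ways): 6435·128 = 823680.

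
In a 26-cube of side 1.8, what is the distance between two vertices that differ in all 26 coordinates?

d = √(1.8² + 1.8² + ... + 1.8²) [26 terms] = √(26·1.8²) = 1.8√26 ≈ 9.17824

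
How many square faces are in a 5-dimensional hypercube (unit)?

An n-cube has C(n,k)·2^(n-k) k-faces. Here C(5,2)·2^3 = 10·8 = 80.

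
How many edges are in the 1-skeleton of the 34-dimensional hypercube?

An n-cube has n·2^(n-1) edges. With n = 34: 34·8589934592 = 292057776128.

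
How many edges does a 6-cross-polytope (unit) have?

f_1(6-orthoplex) = 2^2 · (6 choose 2) = 60.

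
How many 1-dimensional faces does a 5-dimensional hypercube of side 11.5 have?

Number of 1-faces = C(5,1) · 2^(5-1) = 5 · 16 = 80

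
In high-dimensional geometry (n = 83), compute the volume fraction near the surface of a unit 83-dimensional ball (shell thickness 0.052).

1 - (1-0.052)^83 ≈ 0.988112 ≈ 98.81%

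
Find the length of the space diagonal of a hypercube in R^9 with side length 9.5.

d = √(9.5² + 9.5² + ... + 9.5²) [9 terms] = √(9·9.5²) = 9.5√9 = 28.5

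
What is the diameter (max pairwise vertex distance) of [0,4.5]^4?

The space diagonal of an n-cube of side s is s√n. Here 4.5·√4 = 9.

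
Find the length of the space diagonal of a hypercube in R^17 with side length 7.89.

Diagonal = √17 · 7.89 ≈ 32.5313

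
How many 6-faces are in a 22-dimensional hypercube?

f_6(22-cube) = (22 choose 6) · 2^16 = 4889837568.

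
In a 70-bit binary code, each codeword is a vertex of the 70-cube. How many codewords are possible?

The 70-cube has 2^70 = 1180591620717411303424 vertices.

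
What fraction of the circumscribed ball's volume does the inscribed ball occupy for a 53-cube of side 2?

V_in/V_out = n^(-n/2) = 53^(-53/2) ≈ 2.02623e-46.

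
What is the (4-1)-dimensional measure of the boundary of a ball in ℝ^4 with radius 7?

The surface area of an n-ball is 2π^(n/2) r^(n-1) / Γ(n/2). For n=4, r=7: 686·π^2 ≈ 6770.55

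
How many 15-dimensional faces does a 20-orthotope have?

f_15(20-cube) = (20 choose 15) · 2^5 = 496128.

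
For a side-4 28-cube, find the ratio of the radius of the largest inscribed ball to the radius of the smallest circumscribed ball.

For an n-cube of any side s, the inradius is s/2 and the circumradius is s√n/2, so the ratio is 1/√28 ≈ 0.188982.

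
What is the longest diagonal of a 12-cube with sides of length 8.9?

d = √(8.9² + 8.9² + ... + 8.9²) [12 terms] = √(12·8.9²) = 8.9√12 ≈ 30.8305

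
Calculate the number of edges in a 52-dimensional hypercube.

An n-cube has n·2^(n-1) edges. With n = 52: 52·2251799813685248 = 117093590311632896.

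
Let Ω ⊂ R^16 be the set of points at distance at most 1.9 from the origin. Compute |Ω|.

V_16(1.9) = π^(16/2) · (1.9)^16 / Γ(16/2 + 1) ≈ 6787.91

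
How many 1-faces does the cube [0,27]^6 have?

An n-cube has n·2^(n-1) edges. With n = 6: 6·32 = 192.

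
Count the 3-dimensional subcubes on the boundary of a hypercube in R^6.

An n-cube has C(n,k)·2^(n-k) k-faces. Here C(6,3)·2^3 = 20·8 = 160.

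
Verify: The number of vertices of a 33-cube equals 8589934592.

True. The 33-cube has 2^33 = 8589934592 vertices.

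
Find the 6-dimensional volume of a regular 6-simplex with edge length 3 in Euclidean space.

V_6 = √(7) · 3^6 / (6! · 2^(6/2)) ≈ 0.334853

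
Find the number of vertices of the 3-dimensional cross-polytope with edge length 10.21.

Number of vertices = 2n = 6.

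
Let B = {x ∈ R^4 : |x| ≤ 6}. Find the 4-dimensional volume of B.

V_4(6) = π^(4/2) · (6)^4 / Γ(4/2 + 1) = 648·π^2 ≈ 6395.5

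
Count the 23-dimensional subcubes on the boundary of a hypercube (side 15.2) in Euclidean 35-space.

f_23(35-cube) = (35 choose 23) · 2^12 = 3417914572800.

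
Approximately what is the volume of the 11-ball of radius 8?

Volume = π^{11/2}·(8)^11/Γ(13/2) = 549755813888·π^5/10395 ≈ 1.61843e+10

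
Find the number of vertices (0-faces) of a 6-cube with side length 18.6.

f_0(6-cube) = (6 choose 0) · 2^6 = 64.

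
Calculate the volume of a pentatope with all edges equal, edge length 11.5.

For a regular n-simplex with edge a, V = (a^n / n!)·√((n+1)/2^n). With a=11.5, n=4: V ≈ 407.385.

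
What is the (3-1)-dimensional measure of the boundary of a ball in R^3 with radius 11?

S_3(11) = 2·π^(3/2)·(11)^2 / Γ(3/2) = 4πr² = 4π·(11)² ≈ 1520.53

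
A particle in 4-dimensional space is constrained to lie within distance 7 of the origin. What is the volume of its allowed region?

Volume = π^{4/2}·(7)^4/Γ(3) = 2401·π^2/2 ≈ 11848.5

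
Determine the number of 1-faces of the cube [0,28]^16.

Number of 1-faces = C(16,1) · 2^(16-1) = 16 · 32768 = 524288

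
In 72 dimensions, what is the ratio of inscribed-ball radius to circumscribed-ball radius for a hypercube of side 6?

For an n-cube of any side s, the inradius is s/2 and the circumradius is s√n/2, so the ratio is 1/√72 ≈ 0.117851.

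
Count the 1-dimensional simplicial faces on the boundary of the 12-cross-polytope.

Number of 1-faces = 2^(1+1) · C(12,1+1) = 4 · 66 = 264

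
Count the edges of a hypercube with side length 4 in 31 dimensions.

Each of the 2^31 = 2147483648 vertices has degree 31; total edges = 31·2^31/2 = 33285996544.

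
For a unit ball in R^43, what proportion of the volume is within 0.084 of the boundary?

Shell fraction = 1 - (1-0.084)^43 ≈ 0.977012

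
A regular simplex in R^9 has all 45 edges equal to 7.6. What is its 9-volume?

Volume = 7.6^9 · √(10/2^9) / 9! ≈ 32.578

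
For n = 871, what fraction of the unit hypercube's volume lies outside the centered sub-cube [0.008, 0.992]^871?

Shell fraction = 1 - (1-0.016)^871 ≈ 0.999999208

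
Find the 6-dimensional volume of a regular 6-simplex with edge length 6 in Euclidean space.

V_6 = √(7) · 6^6 / (6! · 2^(6/2)) ≈ 21.4306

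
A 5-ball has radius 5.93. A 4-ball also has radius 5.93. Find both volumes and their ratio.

V_5(5.93) ≈ 38598.6. V_4(5.93) ≈ 6102.23. Ratio V_5/V_4 ≈ 6.325.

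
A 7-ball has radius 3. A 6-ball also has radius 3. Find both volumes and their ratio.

V_7(3) ≈ 10333.1. V_6(3) ≈ 3767.26. Ratio V_7/V_6 ≈ 2.743.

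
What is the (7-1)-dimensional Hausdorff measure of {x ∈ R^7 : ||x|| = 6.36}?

The surface area of an n-ball is 2π^(n/2) r^(n-1) / Γ(n/2). For n=7, r=6.36: 2.18888e+06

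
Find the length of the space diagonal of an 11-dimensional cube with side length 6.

||(6,6,...,6)|| = √(11)·6 ≈ 19.8997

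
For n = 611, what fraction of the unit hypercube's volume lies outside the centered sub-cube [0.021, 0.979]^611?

Shell fraction = 1 - (1-0.042)^611 ≈ 1 - 4.115e-12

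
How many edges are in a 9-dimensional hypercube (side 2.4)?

Number of 1-faces = C(9,1) · 2^(9-1) = 9 · 256 = 2304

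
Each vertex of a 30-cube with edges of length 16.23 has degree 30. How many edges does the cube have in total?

Each of the 2^30 = 1073741824 vertices has degree 30; total edges = 30·2^30/2 = 16106127360.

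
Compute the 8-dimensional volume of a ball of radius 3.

V = 2187·π^4/8 ≈ 26629.2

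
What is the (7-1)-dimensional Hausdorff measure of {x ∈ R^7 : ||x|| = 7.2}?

The surface area of an n-ball is 2π^(n/2) r^(n-1) / Γ(n/2). For n=7, r=7.2: 4.60758e+06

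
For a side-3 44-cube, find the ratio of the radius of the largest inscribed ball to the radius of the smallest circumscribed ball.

Ratio = (s/2)/(s√44/2) = 44^(-1/2) ≈ 0.150756.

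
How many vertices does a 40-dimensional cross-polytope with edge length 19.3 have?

Number of vertices = 2n = 80.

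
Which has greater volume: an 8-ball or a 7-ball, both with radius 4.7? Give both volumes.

V_8(4.7) ≈ 966432. V_7(4.7) ≈ 239368. The 8-ball is larger.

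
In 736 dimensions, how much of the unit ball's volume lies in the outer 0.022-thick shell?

1 - (1-0.022)^736 ≈ 0.9999999225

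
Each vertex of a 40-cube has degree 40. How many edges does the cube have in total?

The 40-cube has n·2^(n-1) = 40·2^39 = 40·549755813888 = 21990232555520 edges.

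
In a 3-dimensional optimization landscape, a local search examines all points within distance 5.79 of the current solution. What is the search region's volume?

Volume = π^{3/2}·(5.79)^3/Γ(5/2) ≈ 813.063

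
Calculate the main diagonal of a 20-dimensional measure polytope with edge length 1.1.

The space diagonal of an n-cube of side s is s√n. Here 1.1·√20 ≈ 4.91935.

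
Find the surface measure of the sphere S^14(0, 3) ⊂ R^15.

The surface area of an n-ball is 2π^(n/2) r^(n-1) / Γ(n/2). For n=15, r=3: 45349632·π^7/5005 ≈ 2.73665e+07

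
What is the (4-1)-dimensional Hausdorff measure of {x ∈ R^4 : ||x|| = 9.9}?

The surface area of an n-ball is 2π^(n/2) r^(n-1) / Γ(n/2). For n=4, r=9.9: 19152.9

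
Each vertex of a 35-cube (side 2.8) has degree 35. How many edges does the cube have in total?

Each of the 2^35 = 34359738368 vertices has degree 35; total edges = 35·2^35/2 = 601295421440.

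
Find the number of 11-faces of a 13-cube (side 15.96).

Number of 11-faces = C(13,11) · 2^(13-11) = 78 · 4 = 312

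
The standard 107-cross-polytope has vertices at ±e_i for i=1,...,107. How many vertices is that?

The 107-dimensional cross-polytope has 2n = 2·107 = 214 vertices.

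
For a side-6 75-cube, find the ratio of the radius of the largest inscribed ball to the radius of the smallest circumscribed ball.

r_in / r_out = (6/2) / (6√75/2) = 1/√75 ≈ 0.11547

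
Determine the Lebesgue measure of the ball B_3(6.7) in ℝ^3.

Volume = π^{3/2}·(6.7)^3/Γ(5/2) ≈ 1259.83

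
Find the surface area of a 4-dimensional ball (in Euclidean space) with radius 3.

S_4(3) = 2·π^(4/2)·(3)^3 / Γ(4/2) = 54·π^2 ≈ 532.959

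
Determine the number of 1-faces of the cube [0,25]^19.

Choose 1 of 19 axes to span the face (C(19,1) = 19 ways), then fix each of the remaining 18 coordinates at one of its two extreme values (2^18 = 262144 ways): 19·262144 = 4980736.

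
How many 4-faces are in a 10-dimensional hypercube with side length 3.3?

Number of 4-faces = C(10,4) · 2^(10-4) = 210 · 64 = 13440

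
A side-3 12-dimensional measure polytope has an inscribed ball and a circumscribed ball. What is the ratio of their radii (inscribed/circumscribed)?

r_in = 3/2 (half the side); r_out = 3√12/2 (half the diagonal). Ratio = 1/√12 ≈ 0.288675.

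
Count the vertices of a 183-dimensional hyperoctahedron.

An n-cross-polytope has 2n vertices; here n = 183, giving 366.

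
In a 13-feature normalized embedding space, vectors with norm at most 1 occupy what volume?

V_13(1) = π^(13/2) · (1)^13 / Γ(13/2 + 1) = 128·π^6/135135 ≈ 0.910629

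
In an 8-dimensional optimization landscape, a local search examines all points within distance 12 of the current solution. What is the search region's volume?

The n-ball volume is π^(n/2)·r^n/Γ(n/2+1). With n=8, r=12: V = 17915904·π^4 ≈ 1.74517e+09.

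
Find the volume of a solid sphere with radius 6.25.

Volume = π^{3/2}·(6.25)^3/Γ(5/2) ≈ 1022.65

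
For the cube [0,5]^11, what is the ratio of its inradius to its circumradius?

r_in = 5/2 (half the side); r_out = 5√11/2 (half the diagonal). Ratio = 1/√11 ≈ 0.301511.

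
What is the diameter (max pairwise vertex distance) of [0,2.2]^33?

d = √(2.2² + 2.2² + ... + 2.2²) [33 terms] = √(33·2.2²) = 2.2√33 ≈ 12.638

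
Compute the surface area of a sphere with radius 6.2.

S_3(6.2) = 2·π^(3/2)·(6.2)^2 / Γ(3/2) = 4πr² = 4π·(6.2)² ≈ 483.051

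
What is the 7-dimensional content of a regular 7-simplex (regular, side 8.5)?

Volume = 8.5^7 · √(8/2^7) / 7! ≈ 159.016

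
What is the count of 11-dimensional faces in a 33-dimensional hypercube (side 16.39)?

An n-cube has C(n,k)·2^(n-k) k-faces. Here C(33,11)·2^22 = 193536720·4194304 = 811751838842880.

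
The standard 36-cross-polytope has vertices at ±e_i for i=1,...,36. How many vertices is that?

The 36-dimensional cross-polytope has 2n = 2·36 = 72 vertices.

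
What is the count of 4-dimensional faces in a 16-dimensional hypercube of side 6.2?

Choose 4 of 16 axes to span the face (C(16,4) = 1820 ways), then fix each of the remaining 12 coordinates at one of its two extreme values (2^12 = 4096 ways): 1820·4096 = 7454720.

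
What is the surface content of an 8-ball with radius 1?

The surface area of an n-ball is 2π^(n/2) r^(n-1) / Γ(n/2). For n=8, r=1: π^4/3 ≈ 32.4697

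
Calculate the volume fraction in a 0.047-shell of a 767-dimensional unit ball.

1 - (1-0.047)^767 ≈ 1 - 9.21e-17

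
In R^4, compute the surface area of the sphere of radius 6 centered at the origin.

S_4(6) = 2·π^(4/2)·(6)^3 / Γ(4/2) = 432·π^2 ≈ 4263.67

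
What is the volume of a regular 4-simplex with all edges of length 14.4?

For a regular n-simplex with edge a, V = (a^n / n!)·√((n+1)/2^n). With a=14.4, n=4: V ≈ 1001.53.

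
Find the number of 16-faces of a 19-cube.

An n-cube has C(n,k)·2^(n-k) k-faces. Here C(19,16)·2^3 = 969·8 = 7752.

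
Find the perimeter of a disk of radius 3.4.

S = n·V_n(r)/r = 2·V_2(3.4)/3.4 (volume-to-surface relation), giving 2πr = 2π·3.4 ≈ 21.3628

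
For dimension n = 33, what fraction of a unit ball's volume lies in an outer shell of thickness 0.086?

1 - (1-0.086)^33 ≈ 0.948569 ≈ 94.86%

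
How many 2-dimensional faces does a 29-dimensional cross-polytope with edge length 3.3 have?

An n-cross-polytope has 2^(k+1)·C(n,k+1) k-faces. Here 2^3·C(29,3) = 8·3654 = 29232.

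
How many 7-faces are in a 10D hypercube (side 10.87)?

An n-cube has C(n,k)·2^(n-k) k-faces. Here C(10,7)·2^3 = 120·8 = 960.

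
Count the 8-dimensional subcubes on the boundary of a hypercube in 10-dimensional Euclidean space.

Choose 8 of 10 axes to span the face (C(10,8) = 45 ways), then fix each of the remaining 2 coordinates at one of its two extreme values (2^2 = 4 ways): 45·4 = 180.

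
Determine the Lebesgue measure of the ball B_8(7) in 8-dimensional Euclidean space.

The n-ball volume is π^(n/2)·r^n/Γ(n/2+1). With n=8, r=7: V = 5764801·π^4/24 ≈ 2.33977e+07.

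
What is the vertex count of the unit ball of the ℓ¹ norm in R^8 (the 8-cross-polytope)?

An n-cross-polytope has 2n vertices; here n = 8, giving 16.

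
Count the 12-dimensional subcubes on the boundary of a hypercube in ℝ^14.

An n-cube has C(n,k)·2^(n-k) k-faces. Here C(14,12)·2^2 = 91·4 = 364.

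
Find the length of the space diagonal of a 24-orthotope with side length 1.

d = √(1² + 1² + ... + 1²) [24 terms] = √(24·1²) = 1√24 ≈ 4.89898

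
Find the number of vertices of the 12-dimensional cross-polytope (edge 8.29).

An n-cross-polytope has 2n vertices; here n = 12, giving 24.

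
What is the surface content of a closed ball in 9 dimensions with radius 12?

S = n·V_n(r)/r = 9·V_9(12)/12 (volume-to-surface relation), giving 4586471424·π^4/35 ≈ 1.27647e+10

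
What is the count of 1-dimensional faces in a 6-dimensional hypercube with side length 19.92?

Choose 1 of 6 axes to span the face (C(6,1) = 6 ways), then fix each of the remaining 5 coordinates at one of its two extreme values (2^5 = 32 ways): 6·32 = 192.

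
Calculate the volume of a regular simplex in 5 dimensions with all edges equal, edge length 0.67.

For a regular n-simplex with edge a, V = (a^n / n!)·√((n+1)/2^n). With a=0.67, n=5: V ≈ 0.000487184.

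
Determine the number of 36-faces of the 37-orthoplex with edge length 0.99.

Number of 36-faces = 2^(36+1) · C(37,36+1) = 137438953472 · 1 = 137438953472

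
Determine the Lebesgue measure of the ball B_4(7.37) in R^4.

Volume = π^{4/2}·(7.37)^4/Γ(3) ≈ 14559.3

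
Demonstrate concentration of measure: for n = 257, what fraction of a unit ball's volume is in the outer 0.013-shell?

1 - (1-0.013)^257 ≈ 0.965366 ≈ 96.54%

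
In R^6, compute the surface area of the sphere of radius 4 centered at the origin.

S = n·V_n(r)/r = 6·V_6(4)/4 (volume-to-surface relation), giving 1024·π^3 ≈ 31750.4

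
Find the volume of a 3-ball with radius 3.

V = 36·π ≈ 113.097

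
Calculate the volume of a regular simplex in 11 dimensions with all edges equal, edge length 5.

V_11 = √(12) · 5^11 / (11! · 2^(11/2)) ≈ 0.0936354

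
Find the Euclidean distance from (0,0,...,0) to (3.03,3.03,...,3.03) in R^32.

||(3.03,3.03,...,3.03)|| = √(32)·3.03 ≈ 17.1403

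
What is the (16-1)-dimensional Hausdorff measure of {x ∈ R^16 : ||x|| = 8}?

|∂B_16(8)| = 4398046511104·π^8/315 ≈ 1.32479e+14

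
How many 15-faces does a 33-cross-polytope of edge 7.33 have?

Number of 15-faces = 2^(15+1) · C(33,15+1) = 65536 · 1166803110 = 76467608616960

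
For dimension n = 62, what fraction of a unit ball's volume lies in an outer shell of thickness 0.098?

1 - (1-0.098)^62 ≈ 0.99833 ≈ 99.83%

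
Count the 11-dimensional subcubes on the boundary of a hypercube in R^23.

f_11(23-cube) = (23 choose 11) · 2^12 = 5538111488.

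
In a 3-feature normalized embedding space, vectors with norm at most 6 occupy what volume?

V = 288·π ≈ 904.779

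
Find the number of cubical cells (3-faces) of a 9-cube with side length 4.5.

An n-cube has C(n,k)·2^(n-k) k-faces. Here C(9,3)·2^6 = 84·64 = 5376.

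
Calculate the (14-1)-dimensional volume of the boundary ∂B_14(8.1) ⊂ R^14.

S = n·V_n(r)/r = 14·V_14(8.1)/8.1 (volume-to-surface relation), giving 5.42066e+12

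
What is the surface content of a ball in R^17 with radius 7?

The surface area of an n-ball is 2π^(n/2) r^(n-1) / Γ(n/2). For n=17, r=7: 2430751493090816·π^8/289575 ≈ 7.96487e+13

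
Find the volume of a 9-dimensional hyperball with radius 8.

The n-ball volume is π^(n/2)·r^n/Γ(n/2+1). With n=9, r=8: V = 4294967296·π^4/945 ≈ 4.42718e+08.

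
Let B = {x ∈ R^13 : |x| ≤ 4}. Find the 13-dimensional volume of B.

V = 8589934592·π^6/135135 ≈ 6.11113e+07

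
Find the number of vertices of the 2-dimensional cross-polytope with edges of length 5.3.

The vertices are ±e_1, ..., ±e_2, so there are 2·2 = 4.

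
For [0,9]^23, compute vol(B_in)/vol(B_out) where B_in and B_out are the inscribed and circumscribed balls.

V_in / V_out = (r_in/r_out)^23 = (1/√23)^23 = 23^(-23/2) ≈ 2.18842e-16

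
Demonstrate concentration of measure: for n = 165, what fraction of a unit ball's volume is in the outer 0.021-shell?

1 - (1-0.021)^165 ≈ 0.96986 ≈ 96.99%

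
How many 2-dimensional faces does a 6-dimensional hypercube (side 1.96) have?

f_2(6-cube) = (6 choose 2) · 2^4 = 240.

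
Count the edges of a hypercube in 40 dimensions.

Each of the 2^40 = 1099511627776 vertices has degree 40; total edges = 40·2^40/2 = 21990232555520.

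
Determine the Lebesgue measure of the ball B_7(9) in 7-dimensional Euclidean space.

V = 25509168·π^3/35 ≈ 2.25984e+07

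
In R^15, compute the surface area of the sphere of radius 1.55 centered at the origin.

|∂B_15(1.55)| ≈ 2643.41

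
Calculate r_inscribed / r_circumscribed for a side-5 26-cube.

For an n-cube of any side s, the inradius is s/2 and the circumradius is s√n/2, so the ratio is 1/√26 ≈ 0.196116.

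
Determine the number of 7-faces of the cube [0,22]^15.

Choose 7 of 15 axes to span the face (C(15,7) = 6435 ways), then fix each of the remaining 8 coordinates at one of its two extreme values (2^8 = 256 ways): 6435·256 = 1647360.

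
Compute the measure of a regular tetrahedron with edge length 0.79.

Volume = (√2/12) · 0.79³ = 0.0581052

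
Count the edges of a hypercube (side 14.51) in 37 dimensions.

Number of 1-faces = C(37,1)·2^(37-1) = 37·68719476736 = 2542620639232.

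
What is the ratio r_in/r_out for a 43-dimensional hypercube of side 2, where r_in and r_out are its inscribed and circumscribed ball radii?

Ratio = (s/2)/(s√43/2) = 43^(-1/2) ≈ 0.152499.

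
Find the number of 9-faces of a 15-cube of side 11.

f_9(15-cube) = (15 choose 9) · 2^6 = 320320.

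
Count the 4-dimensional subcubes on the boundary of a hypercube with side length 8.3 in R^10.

An n-cube has C(n,k)·2^(n-k) k-faces. Here C(10,4)·2^6 = 210·64 = 13440.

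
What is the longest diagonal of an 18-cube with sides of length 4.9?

The space diagonal of an n-cube of side s is s√n. Here 4.9·√18 ≈ 20.7889.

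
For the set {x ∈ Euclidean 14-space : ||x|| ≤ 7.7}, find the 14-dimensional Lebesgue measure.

V_14(7.7) = π^(14/2) · (7.7)^14 / Γ(14/2 + 1) ≈ 1.54344e+12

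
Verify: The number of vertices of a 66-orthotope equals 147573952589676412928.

False. The 66-cube has 2^66 = 73786976294838206464 vertices.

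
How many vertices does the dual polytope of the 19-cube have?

The vertices are ±e_1, ..., ±e_19, so there are 2·19 = 38.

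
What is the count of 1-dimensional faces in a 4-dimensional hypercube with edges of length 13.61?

An n-cube has C(n,k)·2^(n-k) k-faces. Here C(4,1)·2^3 = 4·8 = 32.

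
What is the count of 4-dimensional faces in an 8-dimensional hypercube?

Number of 4-faces = C(8,4) · 2^(8-4) = 70 · 16 = 1120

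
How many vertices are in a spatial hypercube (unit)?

An n-cube has C(n,k)·2^(n-k) k-faces. Here C(3,0)·2^3 = 1·8 = 8.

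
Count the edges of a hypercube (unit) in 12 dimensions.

The 12-cube has n·2^(n-1) = 12·2^11 = 12·2048 = 24576 edges.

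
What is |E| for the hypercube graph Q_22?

Each of the 2^22 = 4194304 vertices has degree 22; total edges = 22·2^22/2 = 46137344.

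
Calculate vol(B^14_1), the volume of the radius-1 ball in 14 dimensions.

Volume = π^{14/2}·(1)^14/Γ(8) = π^7/5040 ≈ 0.599265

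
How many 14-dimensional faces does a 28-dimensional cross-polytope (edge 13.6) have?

Number of 14-faces = 2^(14+1) · C(28,14+1) = 32768 · 37442160 = 1226904698880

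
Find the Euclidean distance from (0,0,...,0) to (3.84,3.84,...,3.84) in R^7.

The space diagonal of an n-cube of side s is s√n. Here 3.84·√7 ≈ 10.1597.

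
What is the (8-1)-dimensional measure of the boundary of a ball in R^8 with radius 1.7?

|∂B_8(1.7)| ≈ 1332.36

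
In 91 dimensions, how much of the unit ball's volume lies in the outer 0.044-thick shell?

V(inner)/V(outer) = ((1-0.044)/1)^91 ≈ 0.01666, so the shell fraction is 0.98334.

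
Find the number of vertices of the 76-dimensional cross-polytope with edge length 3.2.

Number of vertices = 2n = 152.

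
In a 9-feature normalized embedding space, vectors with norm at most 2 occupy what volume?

Volume = π^{9/2}·(2)^9/Γ(11/2) = 16384·π^4/945 ≈ 1688.84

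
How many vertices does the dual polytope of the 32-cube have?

The 32-dimensional cross-polytope has 2n = 2·32 = 64 vertices.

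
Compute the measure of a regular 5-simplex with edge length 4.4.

For a regular n-simplex with edge a, V = (a^n / n!)·√((n+1)/2^n). With a=4.4, n=5: V ≈ 5.9509.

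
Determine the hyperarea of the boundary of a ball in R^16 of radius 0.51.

S = n·V_n(r)/r = 16·V_16(0.51)/0.51 (volume-to-surface relation), giving 0.00015465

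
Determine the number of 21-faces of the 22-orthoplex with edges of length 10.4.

Number of 21-faces = 2^(21+1) · C(22,21+1) = 4194304 · 1 = 4194304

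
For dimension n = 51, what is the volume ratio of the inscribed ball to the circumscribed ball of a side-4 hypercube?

Volume scales as r^n, and r_in/r_out = 1/√51, giving (1/√51)^51 ≈ 2.86392e-44.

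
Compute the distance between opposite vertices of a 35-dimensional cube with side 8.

Diagonal = √35 · 8 ≈ 47.3286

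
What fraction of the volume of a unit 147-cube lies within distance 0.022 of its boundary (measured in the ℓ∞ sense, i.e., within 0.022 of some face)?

Shell fraction = 1 - (1-0.044)^147 ≈ 0.998659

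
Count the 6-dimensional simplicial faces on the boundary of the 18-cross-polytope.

Number of 6-faces = 2^(6+1) · C(18,6+1) = 128 · 31824 = 4073472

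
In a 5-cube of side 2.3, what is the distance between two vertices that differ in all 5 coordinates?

The space diagonal of an n-cube of side s is s√n. Here 2.3·√5 ≈ 5.14296.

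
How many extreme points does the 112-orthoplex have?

An n-cross-polytope has 2n vertices; here n = 112, giving 224.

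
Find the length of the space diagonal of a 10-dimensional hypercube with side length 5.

d = √(5² + 5² + ... + 5²) [10 terms] = √(10·5²) = 5√10 ≈ 15.8114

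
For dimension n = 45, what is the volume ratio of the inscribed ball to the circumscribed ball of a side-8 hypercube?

The radii are 8/2 and 8√45/2, so the volume ratio is (1/√45)^45 = 45^{-45/2} ≈ 6.34919e-38.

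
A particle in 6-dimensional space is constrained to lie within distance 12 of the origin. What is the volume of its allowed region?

V = 497664·π^3 ≈ 1.54307e+07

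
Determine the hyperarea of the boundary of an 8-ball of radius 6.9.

|∂B_8(6.9)| ≈ 2.41781e+07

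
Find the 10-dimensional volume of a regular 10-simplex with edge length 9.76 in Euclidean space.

V = (9.76^10 / 10!) · √((10+1) / 2^10) ≈ 224.017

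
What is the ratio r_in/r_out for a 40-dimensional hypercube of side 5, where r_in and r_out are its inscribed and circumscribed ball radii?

r_in / r_out = (5/2) / (5√40/2) = 1/√40 ≈ 0.158114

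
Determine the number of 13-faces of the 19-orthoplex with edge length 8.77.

An n-cross-polytope has 2^(k+1)·C(n,k+1) k-faces. Here 2^14·C(19,14) = 16384·11628 = 190513152.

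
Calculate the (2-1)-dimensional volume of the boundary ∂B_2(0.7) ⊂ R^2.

S_2(0.7) = 2·π^(2/2)·(0.7)^1 / Γ(2/2) = 2πr = 2π·0.7 ≈ 4.39823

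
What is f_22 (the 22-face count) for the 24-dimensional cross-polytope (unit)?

f_22(24-orthoplex) = 2^23 · (24 choose 23) = 201326592.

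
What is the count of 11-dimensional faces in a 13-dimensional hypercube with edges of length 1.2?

Number of 11-faces = C(13,11) · 2^(13-11) = 78 · 4 = 312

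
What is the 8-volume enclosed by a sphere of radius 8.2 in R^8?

Volume = π^{8/2}·(8.2)^8/Γ(5) ≈ 8.29658e+07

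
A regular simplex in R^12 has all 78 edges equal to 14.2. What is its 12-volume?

V_12 = √(13) · 14.2^12 / (12! · 2^(12/2)) ≈ 7905.24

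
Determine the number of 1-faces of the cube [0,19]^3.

Choose 1 of 3 axes to span the face (C(3,1) = 3 ways), then fix each of the remaining 2 coordinates at one of its two extreme values (2^2 = 4 ways): 3·4 = 12.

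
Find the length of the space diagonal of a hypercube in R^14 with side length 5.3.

Diagonal = √14 · 5.3 ≈ 19.8308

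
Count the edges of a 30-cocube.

f_1(30-orthoplex) = 2^2 · (30 choose 2) = 1740.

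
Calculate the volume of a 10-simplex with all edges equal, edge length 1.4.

V_10 = √(11) · 1.4^10 / (10! · 2^(10/2)) ≈ 8.26159e-07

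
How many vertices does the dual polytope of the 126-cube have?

The 126-dimensional cross-polytope has 2n = 2·126 = 252 vertices.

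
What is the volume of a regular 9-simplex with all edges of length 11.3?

For a regular n-simplex with edge a, V = (a^n / n!)·√((n+1)/2^n). With a=11.3, n=9: V ≈ 1156.93.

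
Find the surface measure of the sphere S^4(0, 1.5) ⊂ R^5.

|∂B_5(1.5)| = 27·π^2/2 ≈ 133.24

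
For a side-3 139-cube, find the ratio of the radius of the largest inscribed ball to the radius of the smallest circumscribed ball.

Ratio = (s/2)/(s√139/2) = 139^(-1/2) ≈ 0.0848189.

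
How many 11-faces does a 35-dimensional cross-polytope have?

An n-cross-polytope has 2^(k+1)·C(n,k+1) k-faces. Here 2^12·C(35,12) = 4096·834451800 = 3417914572800.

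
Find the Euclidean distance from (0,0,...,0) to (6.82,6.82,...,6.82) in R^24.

The space diagonal of an n-cube of side s is s√n. Here 6.82·√24 ≈ 33.411.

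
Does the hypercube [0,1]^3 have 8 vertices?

True. The 3-cube has 2^3 = 8 vertices.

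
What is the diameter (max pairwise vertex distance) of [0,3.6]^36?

d = √(3.6² + 3.6² + ... + 3.6²) [36 terms] = √(36·3.6²) = 3.6√36 = 21.6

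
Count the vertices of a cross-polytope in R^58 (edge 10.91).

The vertices are ±e_1, ..., ±e_58, so there are 2·58 = 116.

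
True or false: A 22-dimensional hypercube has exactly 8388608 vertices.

False. The 22-cube has 2^22 = 4194304 vertices.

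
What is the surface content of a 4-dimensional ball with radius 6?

S_4(6) = 2·π^(4/2)·(6)^3 / Γ(4/2) = 432·π^2 ≈ 4263.67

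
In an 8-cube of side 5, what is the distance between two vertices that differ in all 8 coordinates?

||(5,5,...,5)|| = √(8)·5 ≈ 14.1421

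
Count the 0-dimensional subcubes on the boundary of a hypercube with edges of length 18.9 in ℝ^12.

Choose 0 of 12 axes to span the face (C(12,0) = 1 way), then fix each of the remaining 12 coordinates at one of its two extreme values (2^12 = 4096 ways): 1·4096 = 4096.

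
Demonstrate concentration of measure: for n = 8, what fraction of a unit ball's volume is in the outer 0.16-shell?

1 - (1-0.16)^8 ≈ 0.752124 ≈ 75.21%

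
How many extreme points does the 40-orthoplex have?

The vertices are ±e_1, ..., ±e_40, so there are 2·40 = 80.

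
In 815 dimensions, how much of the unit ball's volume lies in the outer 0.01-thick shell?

1 - (1-0.01)^815 ≈ 0.999723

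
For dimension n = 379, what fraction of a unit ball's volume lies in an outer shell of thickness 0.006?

1 - (1-0.006)^379 ≈ 0.897803 ≈ 89.78%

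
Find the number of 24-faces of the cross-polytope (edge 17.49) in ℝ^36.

Number of 24-faces = 2^(24+1) · C(36,24+1) = 33554432 · 600805296 = 20159680449871872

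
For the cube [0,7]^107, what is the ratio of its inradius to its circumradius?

Ratio = (s/2)/(s√107/2) = 107^(-1/2) ≈ 0.0966736.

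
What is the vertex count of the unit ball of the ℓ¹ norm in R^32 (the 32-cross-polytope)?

The vertices are ±e_1, ..., ±e_32, so there are 2·32 = 64.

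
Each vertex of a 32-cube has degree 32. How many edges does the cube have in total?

Each of the 2^32 = 4294967296 vertices has degree 32; total edges = 32·2^32/2 = 68719476736.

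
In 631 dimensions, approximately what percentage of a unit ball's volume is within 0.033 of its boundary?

1 - (1-0.033)^631 ≈ 0.9999999994 ≈ (100 - 6.37e-08)%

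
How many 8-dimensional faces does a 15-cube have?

An n-cube has C(n,k)·2^(n-k) k-faces. Here C(15,8)·2^7 = 6435·128 = 823680.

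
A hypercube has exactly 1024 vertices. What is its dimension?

n = log_2(1024) = 10.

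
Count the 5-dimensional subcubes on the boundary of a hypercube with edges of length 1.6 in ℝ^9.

Number of 5-faces = C(9,5) · 2^(9-5) = 126 · 16 = 2016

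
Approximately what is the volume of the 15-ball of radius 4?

Volume = π^{15/2}·(4)^15/Γ(17/2) = 274877906944·π^7/2027025 ≈ 4.09572e+08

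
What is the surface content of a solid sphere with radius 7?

|∂B_3(7)| = 4πr² = 4π·(7)² ≈ 615.752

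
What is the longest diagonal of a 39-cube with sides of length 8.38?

The space diagonal of an n-cube of side s is s√n. Here 8.38·√39 ≈ 52.3331.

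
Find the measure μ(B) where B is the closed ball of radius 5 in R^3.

V = 500·π/3 ≈ 523.599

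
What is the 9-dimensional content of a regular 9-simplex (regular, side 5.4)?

Volume = 5.4^9 · √(10/2^9) / 9! ≈ 1.50365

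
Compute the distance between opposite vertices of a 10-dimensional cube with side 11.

The space diagonal of an n-cube of side s is s√n. Here 11·√10 ≈ 34.7851.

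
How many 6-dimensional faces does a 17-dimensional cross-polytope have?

f_6(17-orthoplex) = 2^7 · (17 choose 7) = 2489344.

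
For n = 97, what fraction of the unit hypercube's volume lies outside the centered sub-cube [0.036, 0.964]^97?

Shell fraction = 1 - (1-0.072)^97 ≈ 0.999289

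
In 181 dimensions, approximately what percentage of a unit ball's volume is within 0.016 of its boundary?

1 - (1-0.016)^181 ≈ 0.946035 ≈ 94.60%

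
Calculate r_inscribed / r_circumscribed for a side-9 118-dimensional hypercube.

Ratio = (s/2)/(s√118/2) = 118^(-1/2) ≈ 0.0920575.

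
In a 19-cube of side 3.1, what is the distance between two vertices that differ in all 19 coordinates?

d = √(3.1² + 3.1² + ... + 3.1²) [19 terms] = √(19·3.1²) = 3.1√19 ≈ 13.5126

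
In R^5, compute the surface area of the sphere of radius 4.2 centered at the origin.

S_5(4.2) = 2·π^(5/2)·(4.2)^4 / Γ(5/2) ≈ 8189.66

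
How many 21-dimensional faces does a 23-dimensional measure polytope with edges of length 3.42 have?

Number of 21-faces = C(23,21) · 2^(23-21) = 253 · 4 = 1012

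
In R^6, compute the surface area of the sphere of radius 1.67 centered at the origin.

The surface area of an n-ball is 2π^(n/2) r^(n-1) / Γ(n/2). For n=6, r=1.67: 402.747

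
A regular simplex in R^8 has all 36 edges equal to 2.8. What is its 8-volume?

Volume = 2.8^8 · √(9/2^8) / 8! ≈ 0.0175689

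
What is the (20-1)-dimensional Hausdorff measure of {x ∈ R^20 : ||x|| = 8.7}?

|∂B_20(8.7)| ≈ 3.66127e+17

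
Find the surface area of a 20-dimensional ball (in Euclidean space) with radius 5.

|∂B_20(5)| = 3814697265625·π^10/36288 ≈ 9.84455e+12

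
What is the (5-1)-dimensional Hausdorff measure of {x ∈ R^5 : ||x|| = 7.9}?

S_5(7.9) = 2·π^(5/2)·(7.9)^4 / Γ(5/2) ≈ 102513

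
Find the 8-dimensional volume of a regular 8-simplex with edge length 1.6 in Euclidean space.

For a regular n-simplex with edge a, V = (a^n / n!)·√((n+1)/2^n). With a=1.6, n=8: V ≈ 0.000199729.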